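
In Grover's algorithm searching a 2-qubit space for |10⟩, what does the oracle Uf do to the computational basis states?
Uf|x⟩ = -|x⟩ if x = 10, else |x⟩ (phase flip on target)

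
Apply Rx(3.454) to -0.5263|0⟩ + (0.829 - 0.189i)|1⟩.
(-0.1048 - 0.8189i)|0⟩ + (-0.129 + 0.5493i)|1⟩

Rx(3.454) = [[cos(θ/2), −i·sin(θ/2)], [−i·sin(θ/2), cos(θ/2)]]; θ = 3.454, cos(θ/2) ≈ -0.155569, sin(θ/2) ≈ 0.987825.
With a = amp(|0⟩) = -0.5263 and b = amp(|1⟩) = (0.829 - 0.189i):
new amp(|0⟩) = (-0.155569)·a + (-0.987825i)·b = (-0.1048 - 0.8189i)
new amp(|1⟩) = (-0.987825i)·a + (-0.155569)·b = (-0.129 + 0.5493i)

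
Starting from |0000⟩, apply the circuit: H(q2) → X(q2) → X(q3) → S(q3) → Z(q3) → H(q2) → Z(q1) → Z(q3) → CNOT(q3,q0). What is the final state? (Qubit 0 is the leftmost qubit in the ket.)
i|1001⟩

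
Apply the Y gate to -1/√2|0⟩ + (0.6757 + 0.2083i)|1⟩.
(0.2083 - 0.6757i)|0⟩ - (1/√2)i|1⟩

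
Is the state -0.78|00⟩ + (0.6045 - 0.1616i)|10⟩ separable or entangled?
Separable

Writing the state as a|00⟩ + b|01⟩ + c|10⟩ + d|11⟩, it is a product state iff ad − bc = 0.
Here (a, b, c, d) = (-0.78, 0, (0.6045 - 0.1616i), 0): ad − bc = (-0.78)(0) − (0)(0.6045 - 0.1616i) = 0, so the state is separable.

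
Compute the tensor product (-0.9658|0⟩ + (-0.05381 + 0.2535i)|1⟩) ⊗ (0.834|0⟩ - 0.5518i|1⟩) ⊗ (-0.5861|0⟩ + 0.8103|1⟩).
0.4721|000⟩ - 0.6527|001⟩ - 0.3123i|010⟩ + 0.4318i|011⟩ + (0.0263 - 0.1239i)|100⟩ + (-0.03636 + 0.1713i)|101⟩ + (-0.08198 - 0.0174i)|110⟩ + (0.1133 + 0.02406i)|111⟩

amp(|b₁b₂…⟩) = product of the factor amplitudes for bits b₁, b₂, …; only kets whose every factor amplitude is nonzero survive.
|000⟩: (-0.9658)(0.834)(-0.5861) = 0.4721
|001⟩: (-0.9658)(0.834)(0.8103) = -0.6527
|010⟩: (-0.9658)(-0.5518i)(-0.5861) = -0.3123i
|011⟩: (-0.9658)(-0.5518i)(0.8103) = 0.4318i
|100⟩: (-0.05381 + 0.2535i)(0.834)(-0.5861) = (0.0263 - 0.1239i)
|101⟩: (-0.05381 + 0.2535i)(0.834)(0.8103) = (-0.03636 + 0.1713i)
|110⟩: (-0.05381 + 0.2535i)(-0.5518i)(-0.5861) = (-0.08198 - 0.0174i)
|111⟩: (-0.05381 + 0.2535i)(-0.5518i)(0.8103) = (0.1133 + 0.02406i)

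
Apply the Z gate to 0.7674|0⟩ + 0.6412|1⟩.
0.7674|0⟩ - 0.6412|1⟩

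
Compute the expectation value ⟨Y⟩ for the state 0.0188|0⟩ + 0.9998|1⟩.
0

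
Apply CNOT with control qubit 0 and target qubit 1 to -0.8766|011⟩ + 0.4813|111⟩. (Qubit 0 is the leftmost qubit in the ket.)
-0.8766|011⟩ + 0.4813|101⟩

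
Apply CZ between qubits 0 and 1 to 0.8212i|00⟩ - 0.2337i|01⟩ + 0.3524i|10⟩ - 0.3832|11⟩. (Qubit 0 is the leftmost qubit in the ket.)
0.8212i|00⟩ - 0.2337i|01⟩ + 0.3524i|10⟩ + 0.3832|11⟩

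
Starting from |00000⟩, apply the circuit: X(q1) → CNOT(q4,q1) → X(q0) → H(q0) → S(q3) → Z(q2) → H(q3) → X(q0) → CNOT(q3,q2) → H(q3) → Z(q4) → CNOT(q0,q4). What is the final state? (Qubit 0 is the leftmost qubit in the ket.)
-1/√8|01000⟩ - 1/√8|01010⟩ - 1/√8|01100⟩ + 1/√8|01110⟩ + 1/√8|11001⟩ + 1/√8|11011⟩ + 1/√8|11101⟩ - 1/√8|11111⟩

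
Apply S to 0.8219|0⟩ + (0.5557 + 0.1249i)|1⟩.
0.8219|0⟩ + (-0.1249 + 0.5557i)|1⟩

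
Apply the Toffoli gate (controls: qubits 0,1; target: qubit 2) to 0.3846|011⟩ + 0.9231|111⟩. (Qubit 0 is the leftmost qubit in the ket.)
0.3846|011⟩ + 0.9231|110⟩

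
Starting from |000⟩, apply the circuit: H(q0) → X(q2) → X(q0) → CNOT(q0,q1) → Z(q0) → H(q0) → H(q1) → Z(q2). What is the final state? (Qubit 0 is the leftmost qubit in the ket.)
-1/√2|011⟩ - 1/√2|101⟩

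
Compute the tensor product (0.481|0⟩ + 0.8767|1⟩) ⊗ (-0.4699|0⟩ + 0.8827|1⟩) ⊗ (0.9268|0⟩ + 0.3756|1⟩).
-0.2095|000⟩ - 0.08489|001⟩ + 0.3935|010⟩ + 0.1595|011⟩ - 0.3818|100⟩ - 0.1547|101⟩ + 0.7172|110⟩ + 0.2907|111⟩

amp(|b₁b₂…⟩) = product of the factor amplitudes for bits b₁, b₂, …; only kets whose every factor amplitude is nonzero survive.
|000⟩: (0.481)(-0.4699)(0.9268) = -0.2095
|001⟩: (0.481)(-0.4699)(0.3756) = -0.08489
|010⟩: (0.481)(0.8827)(0.9268) = 0.3935
|011⟩: (0.481)(0.8827)(0.3756) = 0.1595
|100⟩: (0.8767)(-0.4699)(0.9268) = -0.3818
|101⟩: (0.8767)(-0.4699)(0.3756) = -0.1547
|110⟩: (0.8767)(0.8827)(0.9268) = 0.7172
|111⟩: (0.8767)(0.8827)(0.3756) = 0.2907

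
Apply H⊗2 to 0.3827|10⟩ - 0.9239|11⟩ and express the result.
-0.2706|00⟩ + 0.6533|01⟩ + 0.2706|10⟩ - 0.6533|11⟩

H⊗2 gives amp(|y⟩) = (1/2) Σ_x (−1)^(x·y) amp(|x⟩), where x·y is the number of positions in which both x and y have a 1.
|00⟩: (0.3827 - 0.9239)/2 = -0.2706
|01⟩: (0.3827 + 0.9239)/2 = 0.6533
|10⟩: (-0.3827 + 0.9239)/2 = 0.2706
|11⟩: (-0.3827 - 0.9239)/2 = -0.6533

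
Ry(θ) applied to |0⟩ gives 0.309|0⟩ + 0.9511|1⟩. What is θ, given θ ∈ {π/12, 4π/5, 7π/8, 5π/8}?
4π/5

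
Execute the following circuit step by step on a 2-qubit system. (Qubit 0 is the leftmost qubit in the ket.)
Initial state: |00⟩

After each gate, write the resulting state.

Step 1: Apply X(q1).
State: |01⟩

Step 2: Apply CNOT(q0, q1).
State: |01⟩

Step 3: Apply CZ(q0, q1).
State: |01⟩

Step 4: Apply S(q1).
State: i|01⟩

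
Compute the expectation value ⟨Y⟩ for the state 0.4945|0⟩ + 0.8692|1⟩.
0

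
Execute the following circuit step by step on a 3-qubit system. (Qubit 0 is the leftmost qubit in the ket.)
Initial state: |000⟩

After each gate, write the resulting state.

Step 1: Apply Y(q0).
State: i|100⟩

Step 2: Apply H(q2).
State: (1/√2)i|100⟩ + (1/√2)i|101⟩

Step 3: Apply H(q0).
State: (1/2)i|000⟩ + (1/2)i|001⟩ - (1/2)i|100⟩ - (1/2)i|101⟩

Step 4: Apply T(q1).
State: (1/2)i|000⟩ + (1/2)i|001⟩ - (1/2)i|100⟩ - (1/2)i|101⟩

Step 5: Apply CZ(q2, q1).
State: (1/2)i|000⟩ + (1/2)i|001⟩ - (1/2)i|100⟩ - (1/2)i|101⟩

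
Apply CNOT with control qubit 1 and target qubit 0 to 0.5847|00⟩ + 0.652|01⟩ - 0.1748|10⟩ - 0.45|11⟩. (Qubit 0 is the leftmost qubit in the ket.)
0.5847|00⟩ - 0.45|01⟩ - 0.1748|10⟩ + 0.652|11⟩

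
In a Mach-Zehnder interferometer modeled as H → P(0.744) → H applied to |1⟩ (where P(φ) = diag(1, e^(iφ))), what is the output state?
(0.1321 - 0.3386i)|0⟩ + (0.8679 + 0.3386i)|1⟩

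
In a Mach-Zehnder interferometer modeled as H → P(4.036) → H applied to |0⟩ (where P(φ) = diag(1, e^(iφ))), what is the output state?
(0.187 - 0.3899i)|0⟩ + (0.813 + 0.3899i)|1⟩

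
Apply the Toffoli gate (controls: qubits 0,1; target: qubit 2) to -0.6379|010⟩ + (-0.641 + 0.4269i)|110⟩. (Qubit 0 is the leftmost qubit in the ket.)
-0.6379|010⟩ + (-0.641 + 0.4269i)|111⟩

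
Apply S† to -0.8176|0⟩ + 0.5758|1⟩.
-0.8176|0⟩ - 0.5758i|1⟩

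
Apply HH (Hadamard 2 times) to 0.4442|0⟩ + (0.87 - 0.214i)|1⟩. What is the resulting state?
0.4442|0⟩ + (0.87 - 0.214i)|1⟩

H² = I, so an even number of Hadamards cancels: H^2 = I and the state is unchanged.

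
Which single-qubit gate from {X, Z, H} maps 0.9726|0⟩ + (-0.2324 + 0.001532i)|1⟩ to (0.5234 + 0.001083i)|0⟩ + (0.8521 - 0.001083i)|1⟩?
H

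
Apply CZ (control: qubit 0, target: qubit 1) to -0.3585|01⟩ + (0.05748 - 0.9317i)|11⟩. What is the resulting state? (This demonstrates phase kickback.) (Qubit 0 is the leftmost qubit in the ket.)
-0.3585|01⟩ + (-0.05748 + 0.9317i)|11⟩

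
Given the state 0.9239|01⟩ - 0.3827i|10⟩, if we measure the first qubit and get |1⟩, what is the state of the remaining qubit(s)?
-i|0⟩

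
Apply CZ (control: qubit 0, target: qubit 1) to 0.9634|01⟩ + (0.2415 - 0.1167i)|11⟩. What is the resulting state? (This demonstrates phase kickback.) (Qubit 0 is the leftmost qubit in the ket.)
0.9634|01⟩ + (-0.2415 + 0.1167i)|11⟩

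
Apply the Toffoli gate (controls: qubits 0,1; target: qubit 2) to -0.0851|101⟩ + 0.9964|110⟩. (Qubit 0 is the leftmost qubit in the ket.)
-0.0851|101⟩ + 0.9964|111⟩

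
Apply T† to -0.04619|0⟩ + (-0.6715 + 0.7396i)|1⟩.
-0.04619|0⟩ + (0.04815 + 0.9978i)|1⟩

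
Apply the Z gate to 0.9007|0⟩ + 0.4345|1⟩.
0.9007|0⟩ - 0.4345|1⟩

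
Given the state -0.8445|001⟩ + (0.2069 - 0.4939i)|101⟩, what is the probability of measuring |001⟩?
0.7132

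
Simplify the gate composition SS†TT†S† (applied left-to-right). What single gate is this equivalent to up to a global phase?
S†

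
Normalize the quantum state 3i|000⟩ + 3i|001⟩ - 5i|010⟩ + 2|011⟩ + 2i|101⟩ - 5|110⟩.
0.3441i|000⟩ + 0.3441i|001⟩ - 0.5735i|010⟩ + 0.2294|011⟩ + 0.2294i|101⟩ - 0.5735|110⟩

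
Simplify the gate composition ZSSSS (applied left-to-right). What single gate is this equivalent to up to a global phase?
Z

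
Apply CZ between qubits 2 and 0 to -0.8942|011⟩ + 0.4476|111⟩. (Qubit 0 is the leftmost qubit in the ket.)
-0.8942|011⟩ - 0.4476|111⟩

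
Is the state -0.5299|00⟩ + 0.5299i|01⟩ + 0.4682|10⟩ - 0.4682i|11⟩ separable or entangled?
Separable

Writing the state as a|00⟩ + b|01⟩ + c|10⟩ + d|11⟩, it is a product state iff ad − bc = 0.
Here (a, b, c, d) = (-0.5299, 0.5299i, 0.4682, -0.4682i): ad − bc = (-0.5299)(-0.4682i) − (0.5299i)(0.4682) = 0, so the state is separable.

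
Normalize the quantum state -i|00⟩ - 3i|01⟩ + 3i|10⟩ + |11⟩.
-0.2236i|00⟩ - 0.6708i|01⟩ + 0.6708i|10⟩ + 0.2236|11⟩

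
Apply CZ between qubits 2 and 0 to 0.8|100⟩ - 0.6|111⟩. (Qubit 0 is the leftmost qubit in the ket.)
0.8|100⟩ + 0.6|111⟩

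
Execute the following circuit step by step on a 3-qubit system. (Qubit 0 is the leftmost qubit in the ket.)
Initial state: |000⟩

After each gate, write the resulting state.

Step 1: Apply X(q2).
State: |001⟩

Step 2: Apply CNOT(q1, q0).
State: |001⟩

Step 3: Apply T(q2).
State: (1/√2 + (1/√2)i)|001⟩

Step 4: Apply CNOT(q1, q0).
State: (1/√2 + (1/√2)i)|001⟩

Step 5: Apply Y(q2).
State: (1/√2 - (1/√2)i)|000⟩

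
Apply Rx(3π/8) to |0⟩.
0.8315|0⟩ - 0.5556i|1⟩

Rx(3π/8) = [[cos(θ/2), −i·sin(θ/2)], [−i·sin(θ/2), cos(θ/2)]]; θ = 3π/8, cos(θ/2) ≈ 0.83147, sin(θ/2) ≈ 0.55557.
With a = amp(|0⟩) = 1 and b = amp(|1⟩) = 0:
new amp(|0⟩) = (0.83147)·a + (-0.55557i)·b = 0.8315
new amp(|1⟩) = (-0.55557i)·a + (0.83147)·b = -0.5556i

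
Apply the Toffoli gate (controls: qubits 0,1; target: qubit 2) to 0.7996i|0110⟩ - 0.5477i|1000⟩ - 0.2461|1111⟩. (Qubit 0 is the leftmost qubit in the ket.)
0.7996i|0110⟩ - 0.5477i|1000⟩ - 0.2461|1101⟩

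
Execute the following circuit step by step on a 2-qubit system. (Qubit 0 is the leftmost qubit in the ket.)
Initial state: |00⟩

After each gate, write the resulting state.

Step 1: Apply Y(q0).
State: i|10⟩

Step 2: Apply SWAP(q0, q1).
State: i|01⟩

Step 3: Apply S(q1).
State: -|01⟩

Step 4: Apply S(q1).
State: -i|01⟩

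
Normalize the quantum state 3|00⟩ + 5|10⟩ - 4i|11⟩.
0.4243|00⟩ + 1/√2|10⟩ - 0.5657i|11⟩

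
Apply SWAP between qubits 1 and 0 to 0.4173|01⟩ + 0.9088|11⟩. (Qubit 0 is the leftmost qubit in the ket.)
0.4173|10⟩ + 0.9088|11⟩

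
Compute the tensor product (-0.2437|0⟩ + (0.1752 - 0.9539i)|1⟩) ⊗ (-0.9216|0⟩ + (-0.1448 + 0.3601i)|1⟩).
0.2246|00⟩ + (0.03529 - 0.08776i)|01⟩ + (-0.1615 + 0.8791i)|10⟩ + (0.3181 + 0.2012i)|11⟩

amp(|b₁b₂…⟩) = product of the factor amplitudes for bits b₁, b₂, …; only kets whose every factor amplitude is nonzero survive.
|00⟩: (-0.2437)(-0.9216) = 0.2246
|01⟩: (-0.2437)(-0.1448 + 0.3601i) = (0.03529 - 0.08776i)
|10⟩: (0.1752 - 0.9539i)(-0.9216) = (-0.1615 + 0.8791i)
|11⟩: (0.1752 - 0.9539i)(-0.1448 + 0.3601i) = (0.3181 + 0.2012i)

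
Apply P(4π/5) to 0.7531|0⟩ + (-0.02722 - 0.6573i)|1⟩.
0.7531|0⟩ + (0.4084 + 0.5158i)|1⟩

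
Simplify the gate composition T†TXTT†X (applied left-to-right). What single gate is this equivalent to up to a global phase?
I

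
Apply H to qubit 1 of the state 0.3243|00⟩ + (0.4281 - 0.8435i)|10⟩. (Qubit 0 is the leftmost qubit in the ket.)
0.2293|00⟩ + 0.2293|01⟩ + (0.3027 - 0.5964i)|10⟩ + (0.3027 - 0.5964i)|11⟩

H on qubit 1 mixes each pair of kets that differ only in qubit 1: amplitudes (a, b) of (|…0…⟩, |…1…⟩) become ((a + b)/√2, (a − b)/√2). Kets absent from the input have amplitude 0.
(|00⟩, |01⟩): (a, b) = (0.3243, 0) → (0.2293, 0.2293)
(|10⟩, |11⟩): (a, b) = ((0.4281 - 0.8435i), 0) → ((0.3027 - 0.5964i), (0.3027 - 0.5964i))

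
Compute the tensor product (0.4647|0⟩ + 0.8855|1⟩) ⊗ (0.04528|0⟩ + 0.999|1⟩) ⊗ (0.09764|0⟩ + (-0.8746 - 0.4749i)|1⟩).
0.002055|000⟩ + (-0.0184 - 0.009993i)|001⟩ + 0.04533|010⟩ + (-0.406 - 0.2205i)|011⟩ + 0.003915|100⟩ + (-0.03507 - 0.01904i)|101⟩ + 0.08637|110⟩ + (-0.7737 - 0.4201i)|111⟩

amp(|b₁b₂…⟩) = product of the factor amplitudes for bits b₁, b₂, …; only kets whose every factor amplitude is nonzero survive.
|000⟩: (0.4647)(0.04528)(0.09764) = 0.002055
|001⟩: (0.4647)(0.04528)(-0.8746 - 0.4749i) = (-0.0184 - 0.009993i)
|010⟩: (0.4647)(0.999)(0.09764) = 0.04533
|011⟩: (0.4647)(0.999)(-0.8746 - 0.4749i) = (-0.406 - 0.2205i)
|100⟩: (0.8855)(0.04528)(0.09764) = 0.003915
|101⟩: (0.8855)(0.04528)(-0.8746 - 0.4749i) = (-0.03507 - 0.01904i)
|110⟩: (0.8855)(0.999)(0.09764) = 0.08637
|111⟩: (0.8855)(0.999)(-0.8746 - 0.4749i) = (-0.7737 - 0.4201i)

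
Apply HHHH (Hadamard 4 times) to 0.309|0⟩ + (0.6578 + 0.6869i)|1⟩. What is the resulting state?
0.309|0⟩ + (0.6578 + 0.6869i)|1⟩

H² = I, so an even number of Hadamards cancels: H^4 = I and the state is unchanged.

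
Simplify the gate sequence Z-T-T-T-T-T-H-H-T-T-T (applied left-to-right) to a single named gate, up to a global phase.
Z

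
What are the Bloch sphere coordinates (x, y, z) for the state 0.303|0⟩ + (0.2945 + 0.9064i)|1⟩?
(0.1785, 0.5493, -0.8165)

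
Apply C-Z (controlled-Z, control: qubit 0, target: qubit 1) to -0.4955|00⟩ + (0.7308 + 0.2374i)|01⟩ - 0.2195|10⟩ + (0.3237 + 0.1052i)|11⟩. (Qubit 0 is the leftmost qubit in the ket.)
-0.4955|00⟩ + (0.7308 + 0.2374i)|01⟩ - 0.2195|10⟩ + (-0.3237 - 0.1052i)|11⟩

C-Z leaves the control-|0⟩ kets |00⟩, |01⟩ unchanged and applies Z to qubit 1 on the control-|1⟩ pair (|10⟩, |11⟩).
Z = [[1, 0], [0, -1]].
With a = amp(|10⟩) = -0.2195 and b = amp(|11⟩) = (0.3237 + 0.1052i):
new amp(|10⟩) = (1)·a = -0.2195
new amp(|11⟩) = (-1)·b = (-0.3237 - 0.1052i)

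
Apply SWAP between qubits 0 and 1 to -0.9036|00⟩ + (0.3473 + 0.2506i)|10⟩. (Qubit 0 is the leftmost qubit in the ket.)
-0.9036|00⟩ + (0.3473 + 0.2506i)|01⟩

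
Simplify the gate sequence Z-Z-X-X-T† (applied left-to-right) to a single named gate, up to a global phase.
T†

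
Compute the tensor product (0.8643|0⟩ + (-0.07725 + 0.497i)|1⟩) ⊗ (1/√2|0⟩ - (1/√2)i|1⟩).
0.6112|00⟩ - 0.6112i|01⟩ + (-0.05462 + 0.3514i)|10⟩ + (0.3514 + 0.05462i)|11⟩

amp(|b₁b₂…⟩) = product of the factor amplitudes for bits b₁, b₂, …; only kets whose every factor amplitude is nonzero survive.
|00⟩: (0.8643)(1/√2) = 0.6112
|01⟩: (0.8643)(-(1/√2)i) = -0.6112i
|10⟩: (-0.07725 + 0.497i)(1/√2) = (-0.05462 + 0.3514i)
|11⟩: (-0.07725 + 0.497i)(-(1/√2)i) = (0.3514 + 0.05462i)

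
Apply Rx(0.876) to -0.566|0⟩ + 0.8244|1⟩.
(-0.5126 - 0.3497i)|0⟩ + (0.7466 + 0.2401i)|1⟩

Rx(0.876) = [[cos(θ/2), −i·sin(θ/2)], [−i·sin(θ/2), cos(θ/2)]]; θ = 0.876, cos(θ/2) ≈ 0.905602, sin(θ/2) ≈ 0.424129.
With a = amp(|0⟩) = -0.566 and b = amp(|1⟩) = 0.8244:
new amp(|0⟩) = (0.905602)·a + (-0.424129i)·b = (-0.5126 - 0.3497i)
new amp(|1⟩) = (-0.424129i)·a + (0.905602)·b = (0.7466 + 0.2401i)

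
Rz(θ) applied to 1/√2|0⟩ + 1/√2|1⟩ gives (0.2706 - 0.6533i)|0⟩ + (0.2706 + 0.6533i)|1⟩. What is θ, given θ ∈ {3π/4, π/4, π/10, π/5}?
3π/4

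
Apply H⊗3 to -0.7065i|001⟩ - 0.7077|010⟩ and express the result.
(-0.2502 - 0.2498i)|000⟩ + (-0.2502 + 0.2498i)|001⟩ + (0.2502 - 0.2498i)|010⟩ + (0.2502 + 0.2498i)|011⟩ + (-0.2502 - 0.2498i)|100⟩ + (-0.2502 + 0.2498i)|101⟩ + (0.2502 - 0.2498i)|110⟩ + (0.2502 + 0.2498i)|111⟩

H⊗3 gives amp(|y⟩) = (1/2√2) Σ_x (−1)^(x·y) amp(|x⟩), where x·y is the number of positions in which both x and y have a 1.
|000⟩: (-0.7065i - 0.7077)/(2√2) = (-0.2502 - 0.2498i)
|001⟩: (0.7065i - 0.7077)/(2√2) = (-0.2502 + 0.2498i)
|010⟩: (-0.7065i + 0.7077)/(2√2) = (0.2502 - 0.2498i)
|011⟩: (0.7065i + 0.7077)/(2√2) = (0.2502 + 0.2498i)
|100⟩: (-0.7065i - 0.7077)/(2√2) = (-0.2502 - 0.2498i)
|101⟩: (0.7065i - 0.7077)/(2√2) = (-0.2502 + 0.2498i)
|110⟩: (-0.7065i + 0.7077)/(2√2) = (0.2502 - 0.2498i)
|111⟩: (0.7065i + 0.7077)/(2√2) = (0.2502 + 0.2498i)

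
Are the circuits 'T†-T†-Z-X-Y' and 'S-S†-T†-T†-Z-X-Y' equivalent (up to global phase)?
Yes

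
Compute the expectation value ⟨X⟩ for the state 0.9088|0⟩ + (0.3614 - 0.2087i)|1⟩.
0.6569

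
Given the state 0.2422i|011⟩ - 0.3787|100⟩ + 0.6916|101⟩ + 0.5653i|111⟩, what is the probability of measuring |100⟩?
0.1434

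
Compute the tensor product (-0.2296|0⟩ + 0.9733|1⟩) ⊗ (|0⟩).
-0.2296|00⟩ + 0.9733|10⟩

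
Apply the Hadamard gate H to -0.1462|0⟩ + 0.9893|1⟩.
0.5962|0⟩ - 0.8029|1⟩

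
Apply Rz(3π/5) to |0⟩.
(0.5878 - 0.809i)|0⟩

Rz(3π/5) = [[e^(−iθ/2), 0], [0, e^(iθ/2)]] with e^(±iθ/2) = cos(θ/2) ± i·sin(θ/2); θ = 3π/5, cos(θ/2) ≈ 0.587785, sin(θ/2) ≈ 0.809017.
With a = amp(|0⟩) = 1 and b = amp(|1⟩) = 0:
new amp(|0⟩) = (0.587785 - 0.809017i)·a = (0.5878 - 0.809i)
new amp(|1⟩) = (0.587785 + 0.809017i)·b = 0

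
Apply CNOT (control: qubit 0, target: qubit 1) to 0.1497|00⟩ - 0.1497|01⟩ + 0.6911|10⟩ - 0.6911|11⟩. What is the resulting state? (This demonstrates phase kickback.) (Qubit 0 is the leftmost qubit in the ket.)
0.1497|00⟩ - 0.1497|01⟩ - 0.6911|10⟩ + 0.6911|11⟩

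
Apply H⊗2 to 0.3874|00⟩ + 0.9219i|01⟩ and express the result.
(0.1937 + 0.461i)|00⟩ + (0.1937 - 0.461i)|01⟩ + (0.1937 + 0.461i)|10⟩ + (0.1937 - 0.461i)|11⟩

H⊗2 gives amp(|y⟩) = (1/2) Σ_x (−1)^(x·y) amp(|x⟩), where x·y is the number of positions in which both x and y have a 1.
|00⟩: (0.3874 + 0.9219i)/2 = (0.1937 + 0.461i)
|01⟩: (0.3874 - 0.9219i)/2 = (0.1937 - 0.461i)
|10⟩: (0.3874 + 0.9219i)/2 = (0.1937 + 0.461i)
|11⟩: (0.3874 - 0.9219i)/2 = (0.1937 - 0.461i)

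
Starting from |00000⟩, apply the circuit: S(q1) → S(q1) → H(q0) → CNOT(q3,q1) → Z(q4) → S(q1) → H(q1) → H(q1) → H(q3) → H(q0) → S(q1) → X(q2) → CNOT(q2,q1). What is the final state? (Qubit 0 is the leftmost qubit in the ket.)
1/√2|01100⟩ + 1/√2|01110⟩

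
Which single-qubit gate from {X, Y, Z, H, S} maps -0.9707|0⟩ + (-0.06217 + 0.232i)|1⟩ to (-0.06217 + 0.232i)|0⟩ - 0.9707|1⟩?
X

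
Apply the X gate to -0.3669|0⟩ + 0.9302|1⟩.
0.9302|0⟩ - 0.3669|1⟩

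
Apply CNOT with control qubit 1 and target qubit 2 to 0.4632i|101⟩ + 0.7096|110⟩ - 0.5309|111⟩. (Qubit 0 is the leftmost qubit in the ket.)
0.4632i|101⟩ - 0.5309|110⟩ + 0.7096|111⟩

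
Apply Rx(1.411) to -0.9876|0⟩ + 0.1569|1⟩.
(-0.7518 - 0.1017i)|0⟩ + (0.1194 + 0.6404i)|1⟩

Rx(1.411) = [[cos(θ/2), −i·sin(θ/2)], [−i·sin(θ/2), cos(θ/2)]]; θ = 1.411, cos(θ/2) ≈ 0.761287, sin(θ/2) ≈ 0.648415.
With a = amp(|0⟩) = -0.9876 and b = amp(|1⟩) = 0.1569:
new amp(|0⟩) = (0.761287)·a + (-0.648415i)·b = (-0.7518 - 0.1017i)
new amp(|1⟩) = (-0.648415i)·a + (0.761287)·b = (0.1194 + 0.6404i)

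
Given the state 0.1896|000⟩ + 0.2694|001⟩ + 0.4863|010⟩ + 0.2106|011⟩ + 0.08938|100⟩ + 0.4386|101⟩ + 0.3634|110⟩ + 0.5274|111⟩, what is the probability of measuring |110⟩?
0.1321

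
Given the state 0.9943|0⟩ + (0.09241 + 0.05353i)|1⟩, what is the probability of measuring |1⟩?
0.01141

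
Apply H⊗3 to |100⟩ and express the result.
1/√8|000⟩ + 1/√8|001⟩ + 1/√8|010⟩ + 1/√8|011⟩ - 1/√8|100⟩ - 1/√8|101⟩ - 1/√8|110⟩ - 1/√8|111⟩

H⊗3 gives amp(|y⟩) = (1/2√2) Σ_x (−1)^(x·y) amp(|x⟩), where x·y is the number of positions in which both x and y have a 1.
|000⟩: (1)/(2√2) = 1/√8
|001⟩: (1)/(2√2) = 1/√8
|010⟩: (1)/(2√2) = 1/√8
|011⟩: (1)/(2√2) = 1/√8
|100⟩: (-1)/(2√2) = -1/√8
|101⟩: (-1)/(2√2) = -1/√8
|110⟩: (-1)/(2√2) = -1/√8
|111⟩: (-1)/(2√2) = -1/√8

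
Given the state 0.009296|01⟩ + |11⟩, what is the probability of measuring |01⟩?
0.00008642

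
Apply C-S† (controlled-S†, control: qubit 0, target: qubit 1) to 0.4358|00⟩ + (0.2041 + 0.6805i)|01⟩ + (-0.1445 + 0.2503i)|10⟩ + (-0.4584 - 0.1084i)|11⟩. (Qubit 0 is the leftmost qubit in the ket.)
0.4358|00⟩ + (0.2041 + 0.6805i)|01⟩ + (-0.1445 + 0.2503i)|10⟩ + (-0.1084 + 0.4584i)|11⟩

C-S† leaves the control-|0⟩ kets |00⟩, |01⟩ unchanged and applies S† to qubit 1 on the control-|1⟩ pair (|10⟩, |11⟩).
S† = [[1, 0], [0, -i]].
With a = amp(|10⟩) = (-0.1445 + 0.2503i) and b = amp(|11⟩) = (-0.4584 - 0.1084i):
new amp(|10⟩) = (1)·a = (-0.1445 + 0.2503i)
new amp(|11⟩) = (-i)·b = (-0.1084 + 0.4584i)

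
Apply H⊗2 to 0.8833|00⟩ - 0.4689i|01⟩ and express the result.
(0.4417 - 0.2345i)|00⟩ + (0.4417 + 0.2345i)|01⟩ + (0.4417 - 0.2345i)|10⟩ + (0.4417 + 0.2345i)|11⟩

H⊗2 gives amp(|y⟩) = (1/2) Σ_x (−1)^(x·y) amp(|x⟩), where x·y is the number of positions in which both x and y have a 1.
|00⟩: (0.8833 - 0.4689i)/2 = (0.4417 - 0.2345i)
|01⟩: (0.8833 + 0.4689i)/2 = (0.4417 + 0.2345i)
|10⟩: (0.8833 - 0.4689i)/2 = (0.4417 - 0.2345i)
|11⟩: (0.8833 + 0.4689i)/2 = (0.4417 + 0.2345i)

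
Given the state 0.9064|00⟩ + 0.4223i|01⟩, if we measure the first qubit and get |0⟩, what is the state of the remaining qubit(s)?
0.9064|0⟩ + 0.4223i|1⟩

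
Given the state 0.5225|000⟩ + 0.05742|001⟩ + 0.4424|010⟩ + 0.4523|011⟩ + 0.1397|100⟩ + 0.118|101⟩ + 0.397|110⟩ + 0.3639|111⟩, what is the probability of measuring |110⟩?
0.1576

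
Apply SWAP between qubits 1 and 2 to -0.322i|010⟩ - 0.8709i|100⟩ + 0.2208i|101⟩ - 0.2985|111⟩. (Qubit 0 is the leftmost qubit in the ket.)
-0.322i|001⟩ - 0.8709i|100⟩ + 0.2208i|110⟩ - 0.2985|111⟩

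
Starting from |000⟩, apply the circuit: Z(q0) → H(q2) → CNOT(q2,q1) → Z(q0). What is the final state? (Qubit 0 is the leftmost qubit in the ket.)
1/√2|000⟩ + 1/√2|011⟩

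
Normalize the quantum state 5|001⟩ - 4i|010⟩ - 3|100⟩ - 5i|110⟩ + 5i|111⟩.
1/2|001⟩ - 0.4i|010⟩ - 0.3|100⟩ - (1/2)i|110⟩ + (1/2)i|111⟩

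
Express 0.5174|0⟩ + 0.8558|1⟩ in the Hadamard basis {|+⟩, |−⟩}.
0.971|+⟩ - 0.2393|−⟩

With |ψ⟩ = α|0⟩ + β|1⟩, the Hadamard-basis coefficients are ⟨+|ψ⟩ = (α + β)/√2 and ⟨−|ψ⟩ = (α − β)/√2.
Here α = 0.5174, β = 0.8558: (α + β)/√2 = 0.971, (α − β)/√2 = -0.2393.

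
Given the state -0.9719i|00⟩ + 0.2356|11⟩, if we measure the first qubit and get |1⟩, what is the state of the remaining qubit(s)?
|1⟩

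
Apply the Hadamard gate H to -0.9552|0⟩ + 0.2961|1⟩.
-0.4661|0⟩ - 0.8848|1⟩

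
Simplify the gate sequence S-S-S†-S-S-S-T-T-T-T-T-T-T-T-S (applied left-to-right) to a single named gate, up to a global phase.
S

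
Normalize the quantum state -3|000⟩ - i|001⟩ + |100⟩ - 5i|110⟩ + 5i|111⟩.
-0.3841|000⟩ - 0.128i|001⟩ + 0.128|100⟩ - 0.6402i|110⟩ + 0.6402i|111⟩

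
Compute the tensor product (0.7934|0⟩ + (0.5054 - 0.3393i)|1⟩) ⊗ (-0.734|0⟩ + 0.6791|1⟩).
-0.5824|00⟩ + 0.5388|01⟩ + (-0.371 + 0.249i)|10⟩ + (0.3432 - 0.2304i)|11⟩

amp(|b₁b₂…⟩) = product of the factor amplitudes for bits b₁, b₂, …; only kets whose every factor amplitude is nonzero survive.
|00⟩: (0.7934)(-0.734) = -0.5824
|01⟩: (0.7934)(0.6791) = 0.5388
|10⟩: (0.5054 - 0.3393i)(-0.734) = (-0.371 + 0.249i)
|11⟩: (0.5054 - 0.3393i)(0.6791) = (0.3432 - 0.2304i)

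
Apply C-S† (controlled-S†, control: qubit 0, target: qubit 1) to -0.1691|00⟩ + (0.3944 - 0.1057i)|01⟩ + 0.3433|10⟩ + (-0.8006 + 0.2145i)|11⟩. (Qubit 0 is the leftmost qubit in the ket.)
-0.1691|00⟩ + (0.3944 - 0.1057i)|01⟩ + 0.3433|10⟩ + (0.2145 + 0.8006i)|11⟩

C-S† leaves the control-|0⟩ kets |00⟩, |01⟩ unchanged and applies S† to qubit 1 on the control-|1⟩ pair (|10⟩, |11⟩).
S† = [[1, 0], [0, -i]].
With a = amp(|10⟩) = 0.3433 and b = amp(|11⟩) = (-0.8006 + 0.2145i):
new amp(|10⟩) = (1)·a = 0.3433
new amp(|11⟩) = (-i)·b = (0.2145 + 0.8006i)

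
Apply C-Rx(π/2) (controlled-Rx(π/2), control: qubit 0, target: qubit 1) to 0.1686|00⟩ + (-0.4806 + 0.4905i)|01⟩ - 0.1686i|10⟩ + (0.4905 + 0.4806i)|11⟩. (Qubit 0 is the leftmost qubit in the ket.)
0.1686|00⟩ + (-0.4806 + 0.4905i)|01⟩ + (0.3398 - 0.4661i)|10⟩ + (0.2276 + 0.3398i)|11⟩

C-Rx(π/2) leaves the control-|0⟩ kets |00⟩, |01⟩ unchanged and applies Rx(π/2) to qubit 1 on the control-|1⟩ pair (|10⟩, |11⟩).
Rx(π/2) = [[cos(θ/2), −i·sin(θ/2)], [−i·sin(θ/2), cos(θ/2)]]; θ = π/2, cos(θ/2) ≈ 0.707107, sin(θ/2) ≈ 0.707107.
With a = amp(|10⟩) = -0.1686i and b = amp(|11⟩) = (0.4905 + 0.4806i):
new amp(|10⟩) = (0.707107)·a + (-0.707107i)·b = (0.3398 - 0.4661i)
new amp(|11⟩) = (-0.707107i)·a + (0.707107)·b = (0.2276 + 0.3398i)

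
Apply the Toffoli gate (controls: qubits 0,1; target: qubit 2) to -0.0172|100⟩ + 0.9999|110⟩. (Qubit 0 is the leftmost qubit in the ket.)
-0.0172|100⟩ + 0.9999|111⟩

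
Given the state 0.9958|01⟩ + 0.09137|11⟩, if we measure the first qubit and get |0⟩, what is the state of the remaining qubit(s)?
|1⟩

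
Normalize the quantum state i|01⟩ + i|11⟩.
(1/√2)i|01⟩ + (1/√2)i|11⟩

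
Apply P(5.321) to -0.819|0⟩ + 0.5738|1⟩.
-0.819|0⟩ + (0.3281 - 0.4708i)|1⟩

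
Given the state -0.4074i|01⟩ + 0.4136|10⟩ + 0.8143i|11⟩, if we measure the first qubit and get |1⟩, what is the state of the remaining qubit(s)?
0.4529|0⟩ + 0.8916i|1⟩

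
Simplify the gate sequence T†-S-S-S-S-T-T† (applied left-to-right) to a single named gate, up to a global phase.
T†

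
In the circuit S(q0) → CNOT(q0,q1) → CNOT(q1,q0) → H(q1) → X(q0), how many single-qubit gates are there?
3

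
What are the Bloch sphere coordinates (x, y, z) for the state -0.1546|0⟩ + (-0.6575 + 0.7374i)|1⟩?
(0.2033, -0.228, -0.9522)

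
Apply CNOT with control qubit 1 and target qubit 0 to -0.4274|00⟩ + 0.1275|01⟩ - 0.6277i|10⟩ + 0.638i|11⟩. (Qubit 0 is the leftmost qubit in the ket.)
-0.4274|00⟩ + 0.638i|01⟩ - 0.6277i|10⟩ + 0.1275|11⟩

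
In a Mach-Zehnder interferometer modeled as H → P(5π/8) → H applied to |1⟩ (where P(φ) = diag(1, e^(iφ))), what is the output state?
(0.6913 - 0.4619i)|0⟩ + (0.3087 + 0.4619i)|1⟩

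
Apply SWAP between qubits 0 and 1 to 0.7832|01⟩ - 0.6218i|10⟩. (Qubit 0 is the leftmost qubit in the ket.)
-0.6218i|01⟩ + 0.7832|10⟩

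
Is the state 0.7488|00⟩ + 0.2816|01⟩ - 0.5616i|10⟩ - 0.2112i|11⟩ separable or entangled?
Separable

Writing the state as a|00⟩ + b|01⟩ + c|10⟩ + d|11⟩, it is a product state iff ad − bc = 0.
Here (a, b, c, d) = (0.7488, 0.2816, -0.5616i, -0.2112i): ad − bc = (0.7488)(-0.2112i) − (0.2816)(-0.5616i) = 0, so the state is separable.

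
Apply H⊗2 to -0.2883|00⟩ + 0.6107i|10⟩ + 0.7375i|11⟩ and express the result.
(-0.1442 + 0.6741i)|00⟩ + (-0.1442 - 0.0634i)|01⟩ + (-0.1442 - 0.6741i)|10⟩ + (-0.1442 + 0.0634i)|11⟩

H⊗2 gives amp(|y⟩) = (1/2) Σ_x (−1)^(x·y) amp(|x⟩), where x·y is the number of positions in which both x and y have a 1.
|00⟩: (-0.2883 + 0.6107i + 0.7375i)/2 = (-0.1442 + 0.6741i)
|01⟩: (-0.2883 + 0.6107i - 0.7375i)/2 = (-0.1442 - 0.0634i)
|10⟩: (-0.2883 - 0.6107i - 0.7375i)/2 = (-0.1442 - 0.6741i)
|11⟩: (-0.2883 - 0.6107i + 0.7375i)/2 = (-0.1442 + 0.0634i)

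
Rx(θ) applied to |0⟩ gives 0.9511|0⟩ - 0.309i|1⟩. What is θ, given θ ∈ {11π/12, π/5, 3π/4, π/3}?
π/5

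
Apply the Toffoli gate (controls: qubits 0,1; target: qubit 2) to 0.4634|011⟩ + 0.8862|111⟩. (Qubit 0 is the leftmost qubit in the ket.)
0.4634|011⟩ + 0.8862|110⟩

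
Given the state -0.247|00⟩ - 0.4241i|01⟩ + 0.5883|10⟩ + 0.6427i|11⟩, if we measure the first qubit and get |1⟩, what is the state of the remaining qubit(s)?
0.6752|0⟩ + 0.7376i|1⟩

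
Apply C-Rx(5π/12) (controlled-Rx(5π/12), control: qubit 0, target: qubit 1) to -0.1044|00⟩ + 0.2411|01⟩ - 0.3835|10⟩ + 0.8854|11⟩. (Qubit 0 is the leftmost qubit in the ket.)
-0.1044|00⟩ + 0.2411|01⟩ + (-0.3043 - 0.539i)|10⟩ + (0.7024 + 0.2335i)|11⟩

C-Rx(5π/12) leaves the control-|0⟩ kets |00⟩, |01⟩ unchanged and applies Rx(5π/12) to qubit 1 on the control-|1⟩ pair (|10⟩, |11⟩).
Rx(5π/12) = [[cos(θ/2), −i·sin(θ/2)], [−i·sin(θ/2), cos(θ/2)]]; θ = 5π/12, cos(θ/2) ≈ 0.793353, sin(θ/2) ≈ 0.608761.
With a = amp(|10⟩) = -0.3835 and b = amp(|11⟩) = 0.8854:
new amp(|10⟩) = (0.793353)·a + (-0.608761i)·b = (-0.3043 - 0.539i)
new amp(|11⟩) = (-0.608761i)·a + (0.793353)·b = (0.7024 + 0.2335i)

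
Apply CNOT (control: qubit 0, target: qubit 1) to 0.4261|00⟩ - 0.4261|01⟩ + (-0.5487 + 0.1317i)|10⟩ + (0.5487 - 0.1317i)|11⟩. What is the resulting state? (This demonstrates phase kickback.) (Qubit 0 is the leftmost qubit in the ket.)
0.4261|00⟩ - 0.4261|01⟩ + (0.5487 - 0.1317i)|10⟩ + (-0.5487 + 0.1317i)|11⟩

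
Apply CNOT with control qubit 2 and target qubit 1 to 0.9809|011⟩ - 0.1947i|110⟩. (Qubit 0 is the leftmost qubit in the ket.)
0.9809|001⟩ - 0.1947i|110⟩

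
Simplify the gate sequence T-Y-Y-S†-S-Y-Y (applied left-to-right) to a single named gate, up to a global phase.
T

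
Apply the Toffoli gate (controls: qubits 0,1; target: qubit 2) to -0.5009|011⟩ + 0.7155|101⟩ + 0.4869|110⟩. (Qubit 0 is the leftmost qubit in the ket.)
-0.5009|011⟩ + 0.7155|101⟩ + 0.4869|111⟩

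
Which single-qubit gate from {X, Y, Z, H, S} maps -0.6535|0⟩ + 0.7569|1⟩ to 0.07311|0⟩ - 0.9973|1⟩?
H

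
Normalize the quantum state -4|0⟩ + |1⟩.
-0.9701|0⟩ + 0.2425|1⟩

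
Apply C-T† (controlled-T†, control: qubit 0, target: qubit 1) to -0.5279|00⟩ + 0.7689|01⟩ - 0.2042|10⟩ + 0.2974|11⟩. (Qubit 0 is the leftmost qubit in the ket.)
-0.5279|00⟩ + 0.7689|01⟩ - 0.2042|10⟩ + (0.2103 - 0.2103i)|11⟩

C-T† leaves the control-|0⟩ kets |00⟩, |01⟩ unchanged and applies T† to qubit 1 on the control-|1⟩ pair (|10⟩, |11⟩).
T† = [[1, 0], [0, (1/√2 - (1/√2)i)]].
With a = amp(|10⟩) = -0.2042 and b = amp(|11⟩) = 0.2974:
new amp(|10⟩) = (1)·a = -0.2042
new amp(|11⟩) = (1/√2 - (1/√2)i)·b = (0.2103 - 0.2103i)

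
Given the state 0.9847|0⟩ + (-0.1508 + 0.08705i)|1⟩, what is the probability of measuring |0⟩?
0.9696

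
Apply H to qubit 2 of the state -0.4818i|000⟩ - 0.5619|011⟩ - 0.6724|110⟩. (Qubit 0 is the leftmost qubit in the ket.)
-0.3407i|000⟩ - 0.3407i|001⟩ - 0.3973|010⟩ + 0.3973|011⟩ - 0.4755|110⟩ - 0.4755|111⟩

H on qubit 2 mixes each pair of kets that differ only in qubit 2: amplitudes (a, b) of (|…0…⟩, |…1…⟩) become ((a + b)/√2, (a − b)/√2). Kets absent from the input have amplitude 0.
(|000⟩, |001⟩): (a, b) = (-0.4818i, 0) → (-0.3407i, -0.3407i)
(|010⟩, |011⟩): (a, b) = (0, -0.5619) → (-0.3973, 0.3973)
(|110⟩, |111⟩): (a, b) = (-0.6724, 0) → (-0.4755, -0.4755)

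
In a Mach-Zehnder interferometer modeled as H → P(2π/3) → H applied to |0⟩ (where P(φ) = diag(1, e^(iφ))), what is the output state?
(0.25 + 0.433i)|0⟩ + (0.75 - 0.433i)|1⟩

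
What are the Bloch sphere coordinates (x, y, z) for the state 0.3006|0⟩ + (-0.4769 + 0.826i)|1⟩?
(-0.2867, 0.4966, -0.8193)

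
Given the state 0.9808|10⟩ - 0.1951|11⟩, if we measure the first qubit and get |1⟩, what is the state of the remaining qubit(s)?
0.9808|0⟩ - 0.1951|1⟩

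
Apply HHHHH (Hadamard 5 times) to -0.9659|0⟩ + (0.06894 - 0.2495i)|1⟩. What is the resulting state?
(-0.6342 - 0.1764i)|0⟩ + (-0.7317 + 0.1764i)|1⟩

H² = I, so H^5 = H: a single Hadamard. With (a, b) = (-0.9659, (0.06894 - 0.2495i)), H gives ((a + b)/√2, (a − b)/√2) = ((-0.6342 - 0.1764i), (-0.7317 + 0.1764i)).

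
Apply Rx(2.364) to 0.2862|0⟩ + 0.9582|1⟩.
(0.1085 - 0.8867i)|0⟩ + (0.3632 - 0.2648i)|1⟩

Rx(2.364) = [[cos(θ/2), −i·sin(θ/2)], [−i·sin(θ/2), cos(θ/2)]]; θ = 2.364, cos(θ/2) ≈ 0.379075, sin(θ/2) ≈ 0.925366.
With a = amp(|0⟩) = 0.2862 and b = amp(|1⟩) = 0.9582:
new amp(|0⟩) = (0.379075)·a + (-0.925366i)·b = (0.1085 - 0.8867i)
new amp(|1⟩) = (-0.925366i)·a + (0.379075)·b = (0.3632 - 0.2648i)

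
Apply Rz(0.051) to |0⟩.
(0.9997 - 0.0255i)|0⟩

Rz(0.051) = [[e^(−iθ/2), 0], [0, e^(iθ/2)]] with e^(±iθ/2) = cos(θ/2) ± i·sin(θ/2); θ = 0.051, cos(θ/2) ≈ 0.999675, sin(θ/2) ≈ 0.0254972.
With a = amp(|0⟩) = 1 and b = amp(|1⟩) = 0:
new amp(|0⟩) = (0.999675 - 0.0254972i)·a = (0.9997 - 0.0255i)
new amp(|1⟩) = (0.999675 + 0.0254972i)·b = 0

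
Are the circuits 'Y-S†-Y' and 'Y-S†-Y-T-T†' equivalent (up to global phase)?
Yes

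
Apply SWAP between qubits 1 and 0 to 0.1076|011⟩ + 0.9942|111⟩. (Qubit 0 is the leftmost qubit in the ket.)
0.1076|101⟩ + 0.9942|111⟩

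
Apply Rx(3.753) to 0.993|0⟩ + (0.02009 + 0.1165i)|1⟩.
(-0.1878 - 0.01916i)|0⟩ + (-0.006046 - 0.982i)|1⟩

Rx(3.753) = [[cos(θ/2), −i·sin(θ/2)], [−i·sin(θ/2), cos(θ/2)]]; θ = 3.753, cos(θ/2) ≈ -0.300964, sin(θ/2) ≈ 0.953635.
With a = amp(|0⟩) = 0.993 and b = amp(|1⟩) = (0.02009 + 0.1165i):
new amp(|0⟩) = (-0.300964)·a + (-0.953635i)·b = (-0.1878 - 0.01916i)
new amp(|1⟩) = (-0.953635i)·a + (-0.300964)·b = (-0.006046 - 0.982i)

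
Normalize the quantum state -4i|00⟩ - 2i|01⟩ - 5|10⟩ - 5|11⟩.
-0.4781i|00⟩ - 0.239i|01⟩ - 0.5976|10⟩ - 0.5976|11⟩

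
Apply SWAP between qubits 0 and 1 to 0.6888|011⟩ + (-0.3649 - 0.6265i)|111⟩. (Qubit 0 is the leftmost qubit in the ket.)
0.6888|101⟩ + (-0.3649 - 0.6265i)|111⟩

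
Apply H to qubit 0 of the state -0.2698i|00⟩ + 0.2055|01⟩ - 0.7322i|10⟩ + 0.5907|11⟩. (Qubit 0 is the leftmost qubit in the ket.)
-0.7085i|00⟩ + 0.563|01⟩ + 0.327i|10⟩ - 0.2724|11⟩

H on qubit 0 mixes each pair of kets that differ only in qubit 0: amplitudes (a, b) of (|…0…⟩, |…1…⟩) become ((a + b)/√2, (a − b)/√2). Kets absent from the input have amplitude 0.
(|00⟩, |10⟩): (a, b) = (-0.2698i, -0.7322i) → (-0.7085i, 0.327i)
(|01⟩, |11⟩): (a, b) = (0.2055, 0.5907) → (0.563, -0.2724)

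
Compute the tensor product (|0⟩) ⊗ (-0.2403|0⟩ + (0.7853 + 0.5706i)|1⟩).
-0.2403|00⟩ + (0.7853 + 0.5706i)|01⟩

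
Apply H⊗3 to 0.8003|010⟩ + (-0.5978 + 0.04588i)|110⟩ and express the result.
(0.07159 + 0.01622i)|000⟩ + (0.07159 + 0.01622i)|001⟩ + (-0.07159 - 0.01622i)|010⟩ + (-0.07159 - 0.01622i)|011⟩ + (0.4943 - 0.01622i)|100⟩ + (0.4943 - 0.01622i)|101⟩ + (-0.4943 + 0.01622i)|110⟩ + (-0.4943 + 0.01622i)|111⟩

H⊗3 gives amp(|y⟩) = (1/2√2) Σ_x (−1)^(x·y) amp(|x⟩), where x·y is the number of positions in which both x and y have a 1.
|000⟩: (0.8003 + (-0.5978 + 0.04588i))/(2√2) = (0.07159 + 0.01622i)
|001⟩: (0.8003 + (-0.5978 + 0.04588i))/(2√2) = (0.07159 + 0.01622i)
|010⟩: (-0.8003 - (-0.5978 + 0.04588i))/(2√2) = (-0.07159 - 0.01622i)
|011⟩: (-0.8003 - (-0.5978 + 0.04588i))/(2√2) = (-0.07159 - 0.01622i)
|100⟩: (0.8003 - (-0.5978 + 0.04588i))/(2√2) = (0.4943 - 0.01622i)
|101⟩: (0.8003 - (-0.5978 + 0.04588i))/(2√2) = (0.4943 - 0.01622i)
|110⟩: (-0.8003 + (-0.5978 + 0.04588i))/(2√2) = (-0.4943 + 0.01622i)
|111⟩: (-0.8003 + (-0.5978 + 0.04588i))/(2√2) = (-0.4943 + 0.01622i)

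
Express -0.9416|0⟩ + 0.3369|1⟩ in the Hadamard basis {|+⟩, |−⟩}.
-0.4276|+⟩ - 0.904|−⟩

With |ψ⟩ = α|0⟩ + β|1⟩, the Hadamard-basis coefficients are ⟨+|ψ⟩ = (α + β)/√2 and ⟨−|ψ⟩ = (α − β)/√2.
Here α = -0.9416, β = 0.3369: (α + β)/√2 = -0.4276, (α − β)/√2 = -0.904.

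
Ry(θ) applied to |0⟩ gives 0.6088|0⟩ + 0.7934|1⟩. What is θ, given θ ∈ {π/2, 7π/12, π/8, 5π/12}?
7π/12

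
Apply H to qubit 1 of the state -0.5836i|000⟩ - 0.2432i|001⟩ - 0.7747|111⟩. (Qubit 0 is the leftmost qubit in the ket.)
-0.4127i|000⟩ - 0.172i|001⟩ - 0.4127i|010⟩ - 0.172i|011⟩ - 0.5478|101⟩ + 0.5478|111⟩

H on qubit 1 mixes each pair of kets that differ only in qubit 1: amplitudes (a, b) of (|…0…⟩, |…1…⟩) become ((a + b)/√2, (a − b)/√2). Kets absent from the input have amplitude 0.
(|000⟩, |010⟩): (a, b) = (-0.5836i, 0) → (-0.4127i, -0.4127i)
(|001⟩, |011⟩): (a, b) = (-0.2432i, 0) → (-0.172i, -0.172i)
(|101⟩, |111⟩): (a, b) = (0, -0.7747) → (-0.5478, 0.5478)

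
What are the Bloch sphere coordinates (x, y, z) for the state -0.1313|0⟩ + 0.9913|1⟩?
(-0.2603, 0, -0.9654)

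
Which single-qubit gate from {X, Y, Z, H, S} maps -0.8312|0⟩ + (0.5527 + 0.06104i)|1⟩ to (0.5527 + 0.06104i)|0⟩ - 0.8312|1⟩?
X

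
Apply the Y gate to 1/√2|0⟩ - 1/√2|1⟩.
(1/√2)i|0⟩ + (1/√2)i|1⟩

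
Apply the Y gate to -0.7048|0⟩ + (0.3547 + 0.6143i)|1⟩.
(0.6143 - 0.3547i)|0⟩ - 0.7048i|1⟩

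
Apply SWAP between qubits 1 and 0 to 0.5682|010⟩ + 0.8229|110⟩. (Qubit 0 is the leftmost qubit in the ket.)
0.5682|100⟩ + 0.8229|110⟩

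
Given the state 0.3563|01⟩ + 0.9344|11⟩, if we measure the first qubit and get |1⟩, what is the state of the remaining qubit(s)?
|1⟩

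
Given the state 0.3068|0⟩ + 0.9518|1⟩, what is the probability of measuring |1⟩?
0.9059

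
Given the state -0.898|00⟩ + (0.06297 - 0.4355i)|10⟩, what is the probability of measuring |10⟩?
0.1936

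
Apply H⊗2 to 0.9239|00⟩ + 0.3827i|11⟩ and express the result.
(0.462 + 0.1914i)|00⟩ + (0.462 - 0.1914i)|01⟩ + (0.462 - 0.1914i)|10⟩ + (0.462 + 0.1914i)|11⟩

H⊗2 gives amp(|y⟩) = (1/2) Σ_x (−1)^(x·y) amp(|x⟩), where x·y is the number of positions in which both x and y have a 1.
|00⟩: (0.9239 + 0.3827i)/2 = (0.462 + 0.1914i)
|01⟩: (0.9239 - 0.3827i)/2 = (0.462 - 0.1914i)
|10⟩: (0.9239 - 0.3827i)/2 = (0.462 - 0.1914i)
|11⟩: (0.9239 + 0.3827i)/2 = (0.462 + 0.1914i)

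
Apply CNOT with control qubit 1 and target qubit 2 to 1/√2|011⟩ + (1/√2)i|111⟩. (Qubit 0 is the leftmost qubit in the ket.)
1/√2|010⟩ + (1/√2)i|110⟩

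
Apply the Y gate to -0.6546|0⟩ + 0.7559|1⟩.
-0.7559i|0⟩ - 0.6546i|1⟩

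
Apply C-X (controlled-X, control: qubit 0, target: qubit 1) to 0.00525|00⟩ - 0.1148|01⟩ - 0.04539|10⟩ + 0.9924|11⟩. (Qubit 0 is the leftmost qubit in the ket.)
0.00525|00⟩ - 0.1148|01⟩ + 0.9924|10⟩ - 0.04539|11⟩

C-X leaves the control-|0⟩ kets |00⟩, |01⟩ unchanged and applies X to qubit 1 on the control-|1⟩ pair (|10⟩, |11⟩).
X = [[0, 1], [1, 0]].
With a = amp(|10⟩) = -0.04539 and b = amp(|11⟩) = 0.9924:
new amp(|10⟩) = (1)·b = 0.9924
new amp(|11⟩) = (1)·a = -0.04539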